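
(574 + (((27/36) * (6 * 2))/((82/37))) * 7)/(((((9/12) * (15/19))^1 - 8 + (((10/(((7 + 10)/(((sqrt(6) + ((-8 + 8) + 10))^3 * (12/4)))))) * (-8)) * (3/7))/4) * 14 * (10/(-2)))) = 0.00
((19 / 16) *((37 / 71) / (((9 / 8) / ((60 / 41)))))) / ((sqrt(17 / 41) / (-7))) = -8.75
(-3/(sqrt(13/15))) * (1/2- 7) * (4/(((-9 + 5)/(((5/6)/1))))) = -5 * sqrt(195)/4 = -17.46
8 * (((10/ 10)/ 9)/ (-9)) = -8/ 81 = -0.10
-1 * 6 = -6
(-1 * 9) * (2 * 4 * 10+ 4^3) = -1296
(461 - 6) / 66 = 455 / 66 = 6.89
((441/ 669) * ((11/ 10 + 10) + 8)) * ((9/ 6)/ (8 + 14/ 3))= 1.49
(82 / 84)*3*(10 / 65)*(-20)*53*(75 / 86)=-1629750 / 3913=-416.50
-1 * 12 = -12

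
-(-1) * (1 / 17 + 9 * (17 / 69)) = 890 / 391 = 2.28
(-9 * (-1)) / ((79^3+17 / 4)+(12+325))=36 / 1973521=0.00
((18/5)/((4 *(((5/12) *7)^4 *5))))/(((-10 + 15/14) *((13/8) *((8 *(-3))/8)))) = 0.00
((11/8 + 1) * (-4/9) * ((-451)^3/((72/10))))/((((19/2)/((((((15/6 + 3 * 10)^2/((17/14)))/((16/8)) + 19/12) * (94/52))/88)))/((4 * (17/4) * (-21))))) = -152699292733295/33696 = -4531674167.06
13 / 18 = 0.72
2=2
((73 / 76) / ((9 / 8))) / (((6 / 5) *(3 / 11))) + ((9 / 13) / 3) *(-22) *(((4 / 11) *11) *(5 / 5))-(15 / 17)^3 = -1807221838 / 98294391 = -18.39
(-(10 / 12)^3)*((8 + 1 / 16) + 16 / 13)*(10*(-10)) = 537.80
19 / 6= 3.17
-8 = -8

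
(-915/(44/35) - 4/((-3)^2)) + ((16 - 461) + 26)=-454325/396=-1147.29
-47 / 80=-0.59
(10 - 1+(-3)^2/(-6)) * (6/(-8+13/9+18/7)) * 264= -748440/251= -2981.83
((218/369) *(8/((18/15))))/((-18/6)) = -4360/3321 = -1.31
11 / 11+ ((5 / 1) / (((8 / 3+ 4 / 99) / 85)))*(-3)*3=-378407 / 268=-1411.97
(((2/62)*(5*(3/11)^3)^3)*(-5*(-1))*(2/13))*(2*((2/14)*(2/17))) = 98415000/113080097417287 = 0.00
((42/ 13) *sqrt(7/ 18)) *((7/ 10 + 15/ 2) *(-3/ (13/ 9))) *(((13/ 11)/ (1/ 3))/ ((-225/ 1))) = 2583 *sqrt(14)/ 17875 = 0.54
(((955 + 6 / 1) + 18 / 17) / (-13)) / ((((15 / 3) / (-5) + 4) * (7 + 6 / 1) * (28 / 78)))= -16355 / 3094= -5.29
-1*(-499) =499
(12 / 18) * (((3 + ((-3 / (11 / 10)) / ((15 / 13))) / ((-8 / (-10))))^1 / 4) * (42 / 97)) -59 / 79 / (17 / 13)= -0.57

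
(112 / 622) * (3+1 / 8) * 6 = 1050 / 311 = 3.38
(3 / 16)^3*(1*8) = 27 / 512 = 0.05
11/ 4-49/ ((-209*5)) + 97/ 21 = 650971/ 87780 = 7.42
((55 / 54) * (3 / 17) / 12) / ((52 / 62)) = 1705 / 95472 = 0.02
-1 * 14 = -14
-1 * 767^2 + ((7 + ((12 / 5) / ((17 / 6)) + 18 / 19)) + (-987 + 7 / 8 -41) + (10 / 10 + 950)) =-7601563791 / 12920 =-588356.33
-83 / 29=-2.86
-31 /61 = -0.51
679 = 679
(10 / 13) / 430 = 1 / 559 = 0.00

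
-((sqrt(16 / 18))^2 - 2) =10 / 9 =1.11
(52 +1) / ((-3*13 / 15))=-265 / 13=-20.38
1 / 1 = 1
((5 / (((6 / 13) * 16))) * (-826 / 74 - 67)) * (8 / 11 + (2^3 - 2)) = -15665 / 44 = -356.02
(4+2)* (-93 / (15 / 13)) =-2418 / 5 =-483.60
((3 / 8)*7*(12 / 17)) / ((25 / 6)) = 189 / 425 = 0.44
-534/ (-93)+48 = 1666/ 31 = 53.74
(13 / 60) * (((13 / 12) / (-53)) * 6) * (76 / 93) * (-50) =16055 / 14787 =1.09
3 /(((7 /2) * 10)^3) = 3 /42875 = 0.00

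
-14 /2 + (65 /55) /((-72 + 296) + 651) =-67362 /9625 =-7.00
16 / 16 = 1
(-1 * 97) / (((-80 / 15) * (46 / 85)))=24735 / 736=33.61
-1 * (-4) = 4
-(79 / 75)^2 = -6241 / 5625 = -1.11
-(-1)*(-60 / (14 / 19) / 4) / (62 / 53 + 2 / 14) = -15105 / 974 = -15.51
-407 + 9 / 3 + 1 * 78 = -326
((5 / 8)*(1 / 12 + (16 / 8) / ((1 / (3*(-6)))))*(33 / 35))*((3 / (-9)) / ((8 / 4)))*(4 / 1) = 4741 / 336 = 14.11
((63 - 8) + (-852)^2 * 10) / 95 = 1451819 / 19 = 76411.53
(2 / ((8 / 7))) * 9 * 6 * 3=567 / 2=283.50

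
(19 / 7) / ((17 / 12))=228 / 119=1.92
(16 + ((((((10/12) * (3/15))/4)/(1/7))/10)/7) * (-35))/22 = 761/1056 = 0.72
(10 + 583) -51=542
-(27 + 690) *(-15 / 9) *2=2390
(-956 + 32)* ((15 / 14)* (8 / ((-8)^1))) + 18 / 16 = 7929 / 8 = 991.12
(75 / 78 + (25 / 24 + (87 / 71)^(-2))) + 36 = 30439475 / 787176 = 38.67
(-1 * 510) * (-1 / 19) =510 / 19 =26.84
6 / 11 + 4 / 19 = 158 / 209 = 0.76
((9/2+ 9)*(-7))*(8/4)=-189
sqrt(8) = 2.83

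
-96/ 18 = -16/ 3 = -5.33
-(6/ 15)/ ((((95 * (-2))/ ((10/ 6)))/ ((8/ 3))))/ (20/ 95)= 2/ 45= 0.04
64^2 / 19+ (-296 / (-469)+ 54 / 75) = 48326598 / 222775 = 216.93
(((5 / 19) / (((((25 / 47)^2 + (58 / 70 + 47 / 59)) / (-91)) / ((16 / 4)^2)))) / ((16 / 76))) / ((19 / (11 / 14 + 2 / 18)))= -45.02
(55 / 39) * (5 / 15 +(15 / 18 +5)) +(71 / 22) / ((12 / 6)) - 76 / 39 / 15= 6719 / 660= 10.18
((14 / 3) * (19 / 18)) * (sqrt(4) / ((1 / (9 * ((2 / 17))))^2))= 3192 / 289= 11.04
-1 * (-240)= 240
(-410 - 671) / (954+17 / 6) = -6486 / 5741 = -1.13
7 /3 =2.33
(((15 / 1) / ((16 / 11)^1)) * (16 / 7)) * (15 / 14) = 2475 / 98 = 25.26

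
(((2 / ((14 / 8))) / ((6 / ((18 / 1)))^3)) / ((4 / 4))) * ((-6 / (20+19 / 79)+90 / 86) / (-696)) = -154719 / 4652557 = -0.03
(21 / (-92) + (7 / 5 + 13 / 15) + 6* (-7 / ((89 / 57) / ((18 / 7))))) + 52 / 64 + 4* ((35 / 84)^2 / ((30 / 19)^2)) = -437989697 / 6632280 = -66.04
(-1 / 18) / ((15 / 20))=-2 / 27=-0.07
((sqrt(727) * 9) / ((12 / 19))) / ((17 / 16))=228 * sqrt(727) / 17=361.62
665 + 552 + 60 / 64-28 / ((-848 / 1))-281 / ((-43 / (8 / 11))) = 490439151 / 401104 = 1222.72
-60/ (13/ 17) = -1020/ 13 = -78.46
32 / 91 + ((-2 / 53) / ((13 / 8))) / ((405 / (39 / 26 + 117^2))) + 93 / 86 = 2791361 / 4307310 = 0.65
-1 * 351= -351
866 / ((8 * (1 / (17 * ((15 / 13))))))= 110415 / 52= 2123.37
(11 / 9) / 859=11 / 7731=0.00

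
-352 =-352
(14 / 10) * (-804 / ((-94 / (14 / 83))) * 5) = 39396 / 3901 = 10.10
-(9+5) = -14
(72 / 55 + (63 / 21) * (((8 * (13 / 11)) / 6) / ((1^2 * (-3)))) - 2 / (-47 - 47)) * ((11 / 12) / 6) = -1903 / 50760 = -0.04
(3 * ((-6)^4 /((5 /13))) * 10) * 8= 808704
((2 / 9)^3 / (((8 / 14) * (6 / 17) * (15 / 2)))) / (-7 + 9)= 119 / 32805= 0.00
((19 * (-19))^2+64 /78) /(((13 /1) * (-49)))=-5082551 /24843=-204.59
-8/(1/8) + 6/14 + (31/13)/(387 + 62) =-2597248/40859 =-63.57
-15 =-15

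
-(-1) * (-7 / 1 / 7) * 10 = -10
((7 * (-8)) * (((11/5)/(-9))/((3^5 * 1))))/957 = 56/951345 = 0.00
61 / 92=0.66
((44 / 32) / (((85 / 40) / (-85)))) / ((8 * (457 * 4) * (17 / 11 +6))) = -605 / 1213792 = -0.00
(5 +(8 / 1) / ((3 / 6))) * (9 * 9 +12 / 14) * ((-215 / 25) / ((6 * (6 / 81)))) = -665253 / 20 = -33262.65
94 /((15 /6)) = 188 /5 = 37.60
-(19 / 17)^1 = -19 / 17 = -1.12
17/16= 1.06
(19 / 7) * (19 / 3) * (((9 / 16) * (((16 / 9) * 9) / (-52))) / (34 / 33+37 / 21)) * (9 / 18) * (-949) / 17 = 869649 / 29240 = 29.74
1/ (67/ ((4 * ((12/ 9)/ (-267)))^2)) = 0.00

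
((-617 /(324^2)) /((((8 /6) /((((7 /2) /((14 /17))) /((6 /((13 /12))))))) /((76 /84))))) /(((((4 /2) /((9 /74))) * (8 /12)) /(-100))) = 0.03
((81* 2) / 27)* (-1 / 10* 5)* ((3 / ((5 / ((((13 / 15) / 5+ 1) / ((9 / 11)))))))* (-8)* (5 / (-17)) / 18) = -3872 / 11475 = -0.34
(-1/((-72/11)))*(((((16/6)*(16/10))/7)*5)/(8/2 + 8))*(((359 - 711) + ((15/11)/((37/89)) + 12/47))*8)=-106652464/986013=-108.17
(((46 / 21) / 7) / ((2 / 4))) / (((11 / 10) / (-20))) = -11.38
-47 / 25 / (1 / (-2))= 3.76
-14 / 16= -7 / 8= -0.88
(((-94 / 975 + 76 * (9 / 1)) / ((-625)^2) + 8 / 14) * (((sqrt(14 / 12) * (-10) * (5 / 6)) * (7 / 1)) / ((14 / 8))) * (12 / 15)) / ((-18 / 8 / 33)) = 537893009984 * sqrt(42) / 14396484375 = 242.14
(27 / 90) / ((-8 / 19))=-57 / 80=-0.71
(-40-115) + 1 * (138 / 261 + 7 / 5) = -66586 / 435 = -153.07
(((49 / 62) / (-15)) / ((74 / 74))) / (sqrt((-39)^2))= -0.00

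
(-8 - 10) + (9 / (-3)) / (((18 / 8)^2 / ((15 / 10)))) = -170 / 9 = -18.89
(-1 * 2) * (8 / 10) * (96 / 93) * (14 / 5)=-3584 / 775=-4.62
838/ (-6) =-419/ 3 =-139.67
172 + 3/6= 345/2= 172.50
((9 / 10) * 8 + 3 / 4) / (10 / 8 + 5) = 159 / 125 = 1.27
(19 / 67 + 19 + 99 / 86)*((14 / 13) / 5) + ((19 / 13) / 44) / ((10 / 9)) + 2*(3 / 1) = 171899491 / 16479320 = 10.43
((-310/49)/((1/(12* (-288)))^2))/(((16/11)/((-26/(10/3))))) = 19855300608/49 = 405210216.49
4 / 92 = 1 / 23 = 0.04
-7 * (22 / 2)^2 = -847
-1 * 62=-62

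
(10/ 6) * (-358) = -1790/ 3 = -596.67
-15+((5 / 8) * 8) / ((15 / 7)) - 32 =-134 / 3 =-44.67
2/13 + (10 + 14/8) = 619/52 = 11.90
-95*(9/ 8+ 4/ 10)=-1159/ 8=-144.88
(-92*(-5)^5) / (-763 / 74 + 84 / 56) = -5318750 / 163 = -32630.37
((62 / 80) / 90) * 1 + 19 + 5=86431 / 3600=24.01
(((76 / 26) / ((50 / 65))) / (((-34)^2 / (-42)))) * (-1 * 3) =1197 / 2890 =0.41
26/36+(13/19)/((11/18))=6929/3762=1.84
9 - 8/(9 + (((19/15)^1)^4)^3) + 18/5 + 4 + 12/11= 1616327854243851389/92978378902249115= 17.38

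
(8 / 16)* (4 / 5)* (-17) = -34 / 5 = -6.80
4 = 4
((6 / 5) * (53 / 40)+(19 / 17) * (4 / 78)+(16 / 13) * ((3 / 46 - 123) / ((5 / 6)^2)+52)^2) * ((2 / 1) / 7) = 674814325169 / 122754450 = 5497.27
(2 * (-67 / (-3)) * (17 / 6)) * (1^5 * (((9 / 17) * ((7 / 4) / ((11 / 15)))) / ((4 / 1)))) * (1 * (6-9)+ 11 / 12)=-58625 / 704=-83.27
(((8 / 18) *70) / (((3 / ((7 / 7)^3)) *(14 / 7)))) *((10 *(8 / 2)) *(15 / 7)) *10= 40000 / 9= 4444.44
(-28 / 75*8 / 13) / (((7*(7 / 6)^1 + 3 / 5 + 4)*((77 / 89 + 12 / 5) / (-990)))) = 39473280 / 7234487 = 5.46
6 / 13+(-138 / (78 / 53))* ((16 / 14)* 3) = -29214 / 91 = -321.03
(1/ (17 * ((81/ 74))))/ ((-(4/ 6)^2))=-37/ 306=-0.12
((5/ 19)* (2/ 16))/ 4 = 0.01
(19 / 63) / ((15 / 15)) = 0.30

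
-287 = -287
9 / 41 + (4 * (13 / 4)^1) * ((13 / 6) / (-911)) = 42265 / 224106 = 0.19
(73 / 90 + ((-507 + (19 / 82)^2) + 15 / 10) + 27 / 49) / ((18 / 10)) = -7473763771 / 26687556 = -280.05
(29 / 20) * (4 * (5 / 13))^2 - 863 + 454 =-68541 / 169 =-405.57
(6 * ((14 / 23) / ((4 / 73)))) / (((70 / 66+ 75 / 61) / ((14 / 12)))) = 7200501 / 212060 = 33.96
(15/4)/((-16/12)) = -45/16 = -2.81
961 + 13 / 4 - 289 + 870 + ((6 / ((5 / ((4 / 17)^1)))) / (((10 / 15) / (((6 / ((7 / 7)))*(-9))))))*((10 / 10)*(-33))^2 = -23360.82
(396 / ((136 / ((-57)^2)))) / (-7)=-321651 / 238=-1351.47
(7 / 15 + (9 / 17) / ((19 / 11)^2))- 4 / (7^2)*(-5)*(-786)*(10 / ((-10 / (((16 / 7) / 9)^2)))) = 42443370446 / 1989216495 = 21.34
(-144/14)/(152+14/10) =-360/5369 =-0.07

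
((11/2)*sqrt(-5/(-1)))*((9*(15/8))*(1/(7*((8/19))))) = 28215*sqrt(5)/896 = 70.41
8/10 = 0.80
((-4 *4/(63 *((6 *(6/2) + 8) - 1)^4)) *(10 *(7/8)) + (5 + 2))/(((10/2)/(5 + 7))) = 19687484/1171875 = 16.80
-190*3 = -570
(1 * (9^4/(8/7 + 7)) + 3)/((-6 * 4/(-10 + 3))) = 17927/76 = 235.88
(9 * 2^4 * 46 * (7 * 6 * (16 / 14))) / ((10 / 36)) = 5723136 / 5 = 1144627.20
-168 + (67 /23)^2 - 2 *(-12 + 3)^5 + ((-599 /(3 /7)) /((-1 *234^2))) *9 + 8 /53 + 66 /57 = 1146718491827299 /9722895156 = 117940.02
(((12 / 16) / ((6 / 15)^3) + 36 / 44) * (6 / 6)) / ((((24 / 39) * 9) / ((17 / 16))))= 325091 / 135168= 2.41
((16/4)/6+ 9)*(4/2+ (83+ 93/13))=34742/39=890.82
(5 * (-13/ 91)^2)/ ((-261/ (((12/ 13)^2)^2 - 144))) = 2273360/ 40585181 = 0.06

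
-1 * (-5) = 5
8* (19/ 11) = 152/ 11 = 13.82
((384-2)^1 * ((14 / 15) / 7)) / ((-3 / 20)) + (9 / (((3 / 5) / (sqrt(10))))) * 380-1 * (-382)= 382 / 9 + 5700 * sqrt(10)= 18067.43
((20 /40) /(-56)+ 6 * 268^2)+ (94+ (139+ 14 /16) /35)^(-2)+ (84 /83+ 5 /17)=430945.30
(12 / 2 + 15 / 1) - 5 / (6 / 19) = 31 / 6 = 5.17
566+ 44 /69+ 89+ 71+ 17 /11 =552691 /759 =728.18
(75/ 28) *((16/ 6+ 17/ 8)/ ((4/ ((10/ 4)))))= 14375/ 1792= 8.02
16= 16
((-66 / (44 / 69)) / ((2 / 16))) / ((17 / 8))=-6624 / 17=-389.65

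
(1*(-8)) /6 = -4 /3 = -1.33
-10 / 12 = -5 / 6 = -0.83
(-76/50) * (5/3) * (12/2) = -76/5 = -15.20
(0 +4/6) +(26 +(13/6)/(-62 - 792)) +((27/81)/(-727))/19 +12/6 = 676260889/23592604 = 28.66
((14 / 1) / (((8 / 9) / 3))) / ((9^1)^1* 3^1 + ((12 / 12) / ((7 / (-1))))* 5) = 1323 / 736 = 1.80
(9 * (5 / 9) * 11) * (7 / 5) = 77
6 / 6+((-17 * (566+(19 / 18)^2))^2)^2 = 95204572170945901408411201 / 11019960576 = 8639284280044406.34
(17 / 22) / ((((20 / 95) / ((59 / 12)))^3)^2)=33735146225246706257 / 269072990208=125375446.27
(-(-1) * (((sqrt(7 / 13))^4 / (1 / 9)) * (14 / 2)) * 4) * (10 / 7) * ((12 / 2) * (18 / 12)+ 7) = 282240 / 169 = 1670.06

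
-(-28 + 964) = -936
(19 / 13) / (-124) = -19 / 1612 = -0.01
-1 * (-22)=22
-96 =-96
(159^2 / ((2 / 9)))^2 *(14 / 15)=120795373629 / 10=12079537362.90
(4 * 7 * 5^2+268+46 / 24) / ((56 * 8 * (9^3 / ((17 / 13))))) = 197863 / 50948352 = 0.00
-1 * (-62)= 62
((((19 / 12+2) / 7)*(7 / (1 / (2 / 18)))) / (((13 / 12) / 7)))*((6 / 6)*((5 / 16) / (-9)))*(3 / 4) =-1505 / 22464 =-0.07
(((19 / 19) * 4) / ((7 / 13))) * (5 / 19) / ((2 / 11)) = 1430 / 133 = 10.75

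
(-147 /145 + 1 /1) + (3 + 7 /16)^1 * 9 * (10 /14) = 358651 /16240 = 22.08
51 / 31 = 1.65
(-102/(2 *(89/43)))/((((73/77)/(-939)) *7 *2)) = 22651497/12994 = 1743.23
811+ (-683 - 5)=123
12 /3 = 4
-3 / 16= -0.19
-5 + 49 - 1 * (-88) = 132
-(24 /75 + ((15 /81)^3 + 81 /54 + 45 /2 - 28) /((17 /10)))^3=4891237565986063071928 /585383756933455171875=8.36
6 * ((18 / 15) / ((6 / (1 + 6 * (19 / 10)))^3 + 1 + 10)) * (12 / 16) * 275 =44239635 / 331076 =133.62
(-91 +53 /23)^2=4161600 /529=7866.92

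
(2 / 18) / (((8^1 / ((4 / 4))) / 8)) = 0.11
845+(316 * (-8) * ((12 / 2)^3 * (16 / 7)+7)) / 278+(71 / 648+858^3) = 398242091428451 / 630504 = 631625003.85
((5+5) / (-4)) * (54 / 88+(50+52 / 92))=-258965 / 2024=-127.95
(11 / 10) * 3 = 33 / 10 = 3.30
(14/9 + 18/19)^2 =183184/29241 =6.26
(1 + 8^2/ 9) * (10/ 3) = 730/ 27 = 27.04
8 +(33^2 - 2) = 1095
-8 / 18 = -4 / 9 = -0.44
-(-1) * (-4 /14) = -2 /7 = -0.29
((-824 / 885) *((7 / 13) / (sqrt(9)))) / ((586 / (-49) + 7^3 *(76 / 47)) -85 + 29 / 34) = -451645936 / 1239225766155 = -0.00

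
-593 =-593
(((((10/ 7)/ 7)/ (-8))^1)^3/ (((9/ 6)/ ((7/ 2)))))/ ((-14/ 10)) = 625/ 22588608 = 0.00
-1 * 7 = -7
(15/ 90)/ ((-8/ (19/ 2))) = -19/ 96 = -0.20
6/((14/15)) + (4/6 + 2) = 9.10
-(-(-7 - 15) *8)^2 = -30976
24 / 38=12 / 19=0.63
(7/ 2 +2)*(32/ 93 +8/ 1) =4268/ 93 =45.89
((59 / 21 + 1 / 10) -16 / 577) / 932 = 349187 / 112930440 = 0.00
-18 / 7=-2.57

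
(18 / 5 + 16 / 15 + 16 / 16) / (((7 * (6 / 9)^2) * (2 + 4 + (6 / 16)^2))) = 272 / 917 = 0.30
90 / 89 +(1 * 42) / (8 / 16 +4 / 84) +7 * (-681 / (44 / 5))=-41791341 / 90068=-464.00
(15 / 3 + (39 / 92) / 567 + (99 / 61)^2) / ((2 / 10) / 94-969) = -116083396735 / 14733298480446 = -0.01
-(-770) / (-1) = -770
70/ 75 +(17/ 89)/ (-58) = 72013/ 77430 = 0.93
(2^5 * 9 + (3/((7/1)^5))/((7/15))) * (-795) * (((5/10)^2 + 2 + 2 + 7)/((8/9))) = -10909465080075/3764768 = -2897778.85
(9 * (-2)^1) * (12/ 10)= -108/ 5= -21.60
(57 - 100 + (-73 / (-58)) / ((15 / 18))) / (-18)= 3008 / 1305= 2.30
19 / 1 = 19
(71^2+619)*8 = 45280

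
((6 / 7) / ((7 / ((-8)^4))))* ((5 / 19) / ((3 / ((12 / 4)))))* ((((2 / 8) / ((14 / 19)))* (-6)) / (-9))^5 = 5212840 / 66706983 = 0.08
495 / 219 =165 / 73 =2.26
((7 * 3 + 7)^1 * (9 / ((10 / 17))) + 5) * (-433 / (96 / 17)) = -15951287 / 480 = -33231.85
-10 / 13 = -0.77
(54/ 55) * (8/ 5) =432/ 275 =1.57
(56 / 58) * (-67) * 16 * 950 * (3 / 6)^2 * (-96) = 684364800 / 29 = 23598786.21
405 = 405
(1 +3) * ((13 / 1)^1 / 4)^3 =2197 / 16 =137.31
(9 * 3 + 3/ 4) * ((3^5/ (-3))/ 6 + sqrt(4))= -2553/ 8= -319.12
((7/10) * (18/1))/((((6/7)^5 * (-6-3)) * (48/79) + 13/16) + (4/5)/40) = -743541680/100172339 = -7.42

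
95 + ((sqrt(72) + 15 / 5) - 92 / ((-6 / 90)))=6* sqrt(2) + 1478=1486.49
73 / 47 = 1.55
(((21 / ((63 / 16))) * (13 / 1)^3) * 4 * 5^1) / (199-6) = 1214.23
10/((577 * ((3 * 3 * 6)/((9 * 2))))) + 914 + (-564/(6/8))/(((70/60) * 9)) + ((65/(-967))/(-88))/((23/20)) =842.39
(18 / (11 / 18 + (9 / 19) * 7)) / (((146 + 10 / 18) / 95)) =5263380 / 1771417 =2.97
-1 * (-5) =5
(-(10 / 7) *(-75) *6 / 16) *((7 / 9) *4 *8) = 1000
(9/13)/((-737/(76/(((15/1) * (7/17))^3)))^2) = 139418598544/1051408813032703125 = 0.00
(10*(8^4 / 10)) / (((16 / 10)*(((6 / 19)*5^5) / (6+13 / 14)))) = 235904 / 13125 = 17.97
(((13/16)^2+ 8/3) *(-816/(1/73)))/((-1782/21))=22195285/9504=2335.36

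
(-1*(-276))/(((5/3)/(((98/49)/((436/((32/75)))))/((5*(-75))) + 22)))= 6204823528/1703125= 3643.20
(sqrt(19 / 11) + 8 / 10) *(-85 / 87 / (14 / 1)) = -85 *sqrt(209) / 13398 - 34 / 609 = -0.15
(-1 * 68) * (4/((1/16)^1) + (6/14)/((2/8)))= -31280/7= -4468.57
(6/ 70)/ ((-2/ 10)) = -3/ 7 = -0.43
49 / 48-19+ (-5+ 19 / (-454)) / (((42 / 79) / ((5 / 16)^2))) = -13183489 / 697344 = -18.91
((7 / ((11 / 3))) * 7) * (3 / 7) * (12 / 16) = 189 / 44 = 4.30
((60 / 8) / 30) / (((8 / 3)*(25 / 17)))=0.06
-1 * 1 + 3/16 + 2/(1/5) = 147/16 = 9.19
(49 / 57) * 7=343 / 57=6.02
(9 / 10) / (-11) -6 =-669 / 110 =-6.08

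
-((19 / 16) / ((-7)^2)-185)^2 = -21031090441 / 614656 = -34216.03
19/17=1.12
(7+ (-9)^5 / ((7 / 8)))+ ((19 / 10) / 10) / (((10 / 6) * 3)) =-236171367 / 3500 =-67477.53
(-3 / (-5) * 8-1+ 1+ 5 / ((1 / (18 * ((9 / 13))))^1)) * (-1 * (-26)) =8724 / 5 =1744.80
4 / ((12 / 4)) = 4 / 3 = 1.33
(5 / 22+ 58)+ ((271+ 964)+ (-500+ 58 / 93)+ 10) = 1644679 / 2046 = 803.85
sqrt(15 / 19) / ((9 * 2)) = sqrt(285) / 342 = 0.05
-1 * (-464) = 464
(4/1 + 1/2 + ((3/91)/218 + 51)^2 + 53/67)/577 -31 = -402915189484751/15214104246796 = -26.48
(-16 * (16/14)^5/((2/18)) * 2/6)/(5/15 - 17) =2359296/420175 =5.62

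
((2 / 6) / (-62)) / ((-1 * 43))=1 / 7998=0.00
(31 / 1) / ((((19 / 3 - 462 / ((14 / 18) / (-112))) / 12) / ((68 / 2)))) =37944 / 199603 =0.19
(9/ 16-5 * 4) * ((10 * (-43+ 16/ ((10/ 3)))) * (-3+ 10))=51975.88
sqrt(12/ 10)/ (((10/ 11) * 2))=11 * sqrt(30)/ 100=0.60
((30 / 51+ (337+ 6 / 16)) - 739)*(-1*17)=54541 / 8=6817.62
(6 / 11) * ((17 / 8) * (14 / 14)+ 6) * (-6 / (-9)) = 2.95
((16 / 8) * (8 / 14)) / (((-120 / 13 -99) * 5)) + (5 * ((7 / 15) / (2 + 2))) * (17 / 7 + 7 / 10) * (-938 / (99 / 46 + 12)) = -120.96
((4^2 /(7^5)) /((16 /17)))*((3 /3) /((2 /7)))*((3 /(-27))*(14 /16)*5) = -85 /49392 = -0.00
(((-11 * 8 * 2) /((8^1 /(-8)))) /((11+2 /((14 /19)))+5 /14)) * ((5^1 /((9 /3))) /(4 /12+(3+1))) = 12320 /2561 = 4.81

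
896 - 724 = 172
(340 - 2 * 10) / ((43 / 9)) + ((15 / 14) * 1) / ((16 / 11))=652215 / 9632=67.71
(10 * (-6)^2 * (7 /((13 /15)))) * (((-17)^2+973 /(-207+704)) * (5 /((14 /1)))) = 278883000 /923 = 302148.43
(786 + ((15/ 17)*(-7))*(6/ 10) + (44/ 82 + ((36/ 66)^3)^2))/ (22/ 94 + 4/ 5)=227163845651075/ 300051058131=757.08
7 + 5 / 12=89 / 12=7.42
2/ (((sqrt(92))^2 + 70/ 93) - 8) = 93/ 3941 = 0.02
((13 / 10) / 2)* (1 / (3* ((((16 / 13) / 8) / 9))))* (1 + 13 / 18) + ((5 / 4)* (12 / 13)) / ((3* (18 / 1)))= 204521 / 9360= 21.85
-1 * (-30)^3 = 27000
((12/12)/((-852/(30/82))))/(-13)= 5/151372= 0.00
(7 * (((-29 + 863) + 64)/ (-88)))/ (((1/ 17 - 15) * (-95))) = -53431/ 1061720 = -0.05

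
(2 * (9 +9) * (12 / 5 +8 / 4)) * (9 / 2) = 3564 / 5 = 712.80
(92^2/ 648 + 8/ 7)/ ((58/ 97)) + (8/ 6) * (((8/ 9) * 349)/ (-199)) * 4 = 50527933/ 3272157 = 15.44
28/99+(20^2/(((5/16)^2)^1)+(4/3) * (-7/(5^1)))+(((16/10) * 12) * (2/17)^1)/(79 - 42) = 1274835952/311355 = 4094.48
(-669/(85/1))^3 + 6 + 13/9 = -2653618406/5527125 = -480.11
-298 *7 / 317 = -2086 / 317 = -6.58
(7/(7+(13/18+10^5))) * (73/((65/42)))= 386316/117009035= 0.00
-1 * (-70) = 70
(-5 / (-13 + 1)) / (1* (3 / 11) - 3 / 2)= -55 / 162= -0.34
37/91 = 0.41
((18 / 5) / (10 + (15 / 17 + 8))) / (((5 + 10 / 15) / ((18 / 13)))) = 324 / 6955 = 0.05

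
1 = 1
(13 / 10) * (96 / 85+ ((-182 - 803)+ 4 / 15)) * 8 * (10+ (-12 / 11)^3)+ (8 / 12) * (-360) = -151466540216 / 1697025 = -89254.16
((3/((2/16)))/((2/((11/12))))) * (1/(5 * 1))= 11/5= 2.20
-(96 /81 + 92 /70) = -2362 /945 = -2.50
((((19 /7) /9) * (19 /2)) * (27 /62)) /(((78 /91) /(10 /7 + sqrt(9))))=361 /56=6.45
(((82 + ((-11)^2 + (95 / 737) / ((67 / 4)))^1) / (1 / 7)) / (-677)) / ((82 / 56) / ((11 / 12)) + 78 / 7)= -54576837 / 331256777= -0.16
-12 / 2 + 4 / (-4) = -7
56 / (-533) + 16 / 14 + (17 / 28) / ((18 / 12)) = 32293 / 22386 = 1.44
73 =73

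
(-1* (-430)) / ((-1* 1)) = -430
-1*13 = -13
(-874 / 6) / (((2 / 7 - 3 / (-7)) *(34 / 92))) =-140714 / 255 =-551.82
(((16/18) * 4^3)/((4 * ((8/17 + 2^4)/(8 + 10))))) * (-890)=-96832/7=-13833.14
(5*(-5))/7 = -25/7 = -3.57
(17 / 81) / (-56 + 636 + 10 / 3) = 17 / 47250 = 0.00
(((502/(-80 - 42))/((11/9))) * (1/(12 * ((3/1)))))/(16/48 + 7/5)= -0.05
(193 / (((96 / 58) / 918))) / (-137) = -781.33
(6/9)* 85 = 170/3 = 56.67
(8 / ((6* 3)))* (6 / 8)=1 / 3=0.33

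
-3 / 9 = -1 / 3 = -0.33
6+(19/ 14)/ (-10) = 821/ 140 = 5.86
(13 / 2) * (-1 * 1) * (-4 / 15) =26 / 15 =1.73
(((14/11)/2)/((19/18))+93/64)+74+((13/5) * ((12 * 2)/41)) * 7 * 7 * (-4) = -609417527/2742080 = -222.25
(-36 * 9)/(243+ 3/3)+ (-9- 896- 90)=-60776/61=-996.33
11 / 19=0.58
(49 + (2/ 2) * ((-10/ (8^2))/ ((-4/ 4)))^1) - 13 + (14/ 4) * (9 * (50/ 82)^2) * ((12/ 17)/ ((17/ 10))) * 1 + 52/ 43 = 28228669735/ 668473184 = 42.23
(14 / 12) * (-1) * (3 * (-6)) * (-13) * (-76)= 20748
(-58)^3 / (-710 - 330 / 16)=1560896 / 5845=267.05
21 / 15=7 / 5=1.40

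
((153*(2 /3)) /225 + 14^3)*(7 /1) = 1440838 /75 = 19211.17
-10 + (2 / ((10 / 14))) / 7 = -48 / 5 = -9.60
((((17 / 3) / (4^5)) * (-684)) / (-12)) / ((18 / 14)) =2261 / 9216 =0.25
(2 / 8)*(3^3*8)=54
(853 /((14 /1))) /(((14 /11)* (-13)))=-9383 /2548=-3.68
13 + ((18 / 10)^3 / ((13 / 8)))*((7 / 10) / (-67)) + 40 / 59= 438106317 / 32118125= 13.64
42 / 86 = 21 / 43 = 0.49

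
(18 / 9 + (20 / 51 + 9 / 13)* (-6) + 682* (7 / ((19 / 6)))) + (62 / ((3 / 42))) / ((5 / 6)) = 53425392 / 20995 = 2544.67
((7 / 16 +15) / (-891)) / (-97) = 247 / 1382832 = 0.00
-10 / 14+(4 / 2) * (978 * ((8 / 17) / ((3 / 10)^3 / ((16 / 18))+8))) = 113.91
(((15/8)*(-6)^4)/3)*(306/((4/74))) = 4585410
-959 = -959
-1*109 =-109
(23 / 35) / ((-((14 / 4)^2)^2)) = -368 / 84035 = -0.00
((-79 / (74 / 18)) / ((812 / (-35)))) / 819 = 395 / 390572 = 0.00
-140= -140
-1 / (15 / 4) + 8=116 / 15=7.73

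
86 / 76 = 43 / 38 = 1.13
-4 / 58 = -0.07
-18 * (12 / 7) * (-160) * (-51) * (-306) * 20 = 10786867200 / 7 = 1540981028.57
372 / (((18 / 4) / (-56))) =-13888 / 3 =-4629.33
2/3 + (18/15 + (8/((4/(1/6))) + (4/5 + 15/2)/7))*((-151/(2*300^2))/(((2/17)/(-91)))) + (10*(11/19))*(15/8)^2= 4675404479/205200000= 22.78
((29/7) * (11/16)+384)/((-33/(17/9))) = -736559/33264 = -22.14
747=747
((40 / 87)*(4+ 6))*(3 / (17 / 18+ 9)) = 7200 / 5191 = 1.39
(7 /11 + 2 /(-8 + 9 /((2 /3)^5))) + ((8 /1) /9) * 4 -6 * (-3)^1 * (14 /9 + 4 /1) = 19924601 /191169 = 104.23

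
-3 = -3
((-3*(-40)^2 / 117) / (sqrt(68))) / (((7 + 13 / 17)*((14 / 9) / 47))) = -4700*sqrt(17) / 1001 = -19.36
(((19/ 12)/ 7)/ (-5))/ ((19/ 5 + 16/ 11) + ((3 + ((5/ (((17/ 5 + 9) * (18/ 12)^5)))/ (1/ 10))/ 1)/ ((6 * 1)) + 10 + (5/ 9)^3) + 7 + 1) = -1574397/ 835764118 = -0.00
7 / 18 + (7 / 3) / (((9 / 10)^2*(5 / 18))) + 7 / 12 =1225 / 108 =11.34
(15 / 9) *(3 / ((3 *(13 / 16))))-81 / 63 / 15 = 2683 / 1365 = 1.97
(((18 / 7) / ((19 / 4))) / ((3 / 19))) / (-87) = -0.04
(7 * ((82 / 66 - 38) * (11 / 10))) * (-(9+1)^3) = 849100 / 3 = 283033.33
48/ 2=24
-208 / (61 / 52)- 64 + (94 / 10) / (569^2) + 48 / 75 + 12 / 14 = -828833887353 / 3456148675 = -239.81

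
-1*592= -592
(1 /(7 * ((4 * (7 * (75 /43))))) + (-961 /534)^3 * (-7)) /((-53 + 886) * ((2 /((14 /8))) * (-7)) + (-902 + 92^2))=0.05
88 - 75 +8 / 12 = 41 / 3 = 13.67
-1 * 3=-3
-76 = -76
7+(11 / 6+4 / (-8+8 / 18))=847 / 102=8.30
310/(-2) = -155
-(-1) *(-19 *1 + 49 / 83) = -1528 / 83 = -18.41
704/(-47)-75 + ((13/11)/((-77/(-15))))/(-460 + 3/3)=-548043394/6090777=-89.98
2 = 2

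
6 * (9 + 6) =90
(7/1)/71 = 7/71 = 0.10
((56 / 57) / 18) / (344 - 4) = 7 / 43605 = 0.00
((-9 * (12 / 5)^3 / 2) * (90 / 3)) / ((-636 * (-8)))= -486 / 1325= -0.37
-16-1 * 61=-77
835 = 835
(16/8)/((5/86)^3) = 1272112/125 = 10176.90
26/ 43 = 0.60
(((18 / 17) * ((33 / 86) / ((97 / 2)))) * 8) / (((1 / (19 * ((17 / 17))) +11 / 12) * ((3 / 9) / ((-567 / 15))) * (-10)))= 0.78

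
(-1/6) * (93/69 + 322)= -53.89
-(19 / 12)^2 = -2.51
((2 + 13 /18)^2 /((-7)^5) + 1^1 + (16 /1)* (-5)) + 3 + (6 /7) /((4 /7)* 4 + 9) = -13603543 /179172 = -75.92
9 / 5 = 1.80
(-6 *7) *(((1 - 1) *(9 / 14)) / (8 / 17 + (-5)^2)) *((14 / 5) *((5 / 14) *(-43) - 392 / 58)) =0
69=69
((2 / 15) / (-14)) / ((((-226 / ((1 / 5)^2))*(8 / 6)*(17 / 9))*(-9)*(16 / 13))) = -13 / 215152000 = -0.00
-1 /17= -0.06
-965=-965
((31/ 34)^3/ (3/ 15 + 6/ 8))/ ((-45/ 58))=-1.03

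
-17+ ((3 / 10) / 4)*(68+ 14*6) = -28 / 5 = -5.60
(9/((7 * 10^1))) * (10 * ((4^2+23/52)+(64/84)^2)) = 390367/17836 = 21.89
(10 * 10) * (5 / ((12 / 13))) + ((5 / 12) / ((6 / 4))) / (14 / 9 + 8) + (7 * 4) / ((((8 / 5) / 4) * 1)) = 315635 / 516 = 611.70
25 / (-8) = -25 / 8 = -3.12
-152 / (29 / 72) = -10944 / 29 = -377.38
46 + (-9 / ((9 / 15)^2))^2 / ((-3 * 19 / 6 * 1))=-376 / 19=-19.79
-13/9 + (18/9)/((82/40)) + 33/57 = 772/7011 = 0.11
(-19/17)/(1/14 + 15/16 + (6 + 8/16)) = -2128/14297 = -0.15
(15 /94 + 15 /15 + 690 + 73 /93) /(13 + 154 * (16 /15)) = 30244895 /7748326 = 3.90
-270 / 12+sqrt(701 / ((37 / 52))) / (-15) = -45 / 2 -2 * sqrt(337181) / 555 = -24.59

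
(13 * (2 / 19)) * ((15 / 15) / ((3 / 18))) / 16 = 39 / 76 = 0.51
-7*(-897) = 6279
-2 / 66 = -1 / 33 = -0.03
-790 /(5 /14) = -2212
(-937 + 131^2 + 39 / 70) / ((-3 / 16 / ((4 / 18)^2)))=-4038112 / 945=-4273.13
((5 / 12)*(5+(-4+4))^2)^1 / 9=125 / 108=1.16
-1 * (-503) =503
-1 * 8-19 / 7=-75 / 7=-10.71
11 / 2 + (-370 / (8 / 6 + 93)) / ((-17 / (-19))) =10741 / 9622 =1.12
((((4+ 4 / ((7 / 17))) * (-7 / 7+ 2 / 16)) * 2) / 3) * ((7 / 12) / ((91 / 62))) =-124 / 39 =-3.18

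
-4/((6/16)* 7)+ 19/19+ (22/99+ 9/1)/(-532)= -2591/4788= -0.54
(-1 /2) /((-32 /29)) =29 /64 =0.45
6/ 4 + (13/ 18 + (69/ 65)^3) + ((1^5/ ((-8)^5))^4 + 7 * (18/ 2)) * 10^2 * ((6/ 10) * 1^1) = 2695297466858350039268701639/ 712397403455974539264000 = 3783.42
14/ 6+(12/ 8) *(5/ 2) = 73/ 12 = 6.08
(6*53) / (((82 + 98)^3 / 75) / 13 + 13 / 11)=45474 / 855529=0.05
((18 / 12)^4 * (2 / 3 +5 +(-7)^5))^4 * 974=6525353804963017913388567 / 128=50979326601273577448348.18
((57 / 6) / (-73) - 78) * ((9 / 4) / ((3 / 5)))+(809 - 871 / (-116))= 8866345 / 16936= 523.52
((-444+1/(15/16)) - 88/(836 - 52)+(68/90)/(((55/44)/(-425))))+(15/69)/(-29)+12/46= -2058090947/2941470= -699.68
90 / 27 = 10 / 3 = 3.33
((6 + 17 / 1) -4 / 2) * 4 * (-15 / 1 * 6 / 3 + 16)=-1176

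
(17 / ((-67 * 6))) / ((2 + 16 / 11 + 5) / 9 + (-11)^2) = -187 / 539216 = -0.00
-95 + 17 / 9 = -838 / 9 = -93.11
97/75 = 1.29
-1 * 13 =-13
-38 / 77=-0.49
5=5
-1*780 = -780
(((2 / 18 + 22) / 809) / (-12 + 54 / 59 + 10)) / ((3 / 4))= -11741 / 349488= -0.03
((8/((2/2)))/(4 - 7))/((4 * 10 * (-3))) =1/45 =0.02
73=73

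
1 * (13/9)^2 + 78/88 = 10595/3564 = 2.97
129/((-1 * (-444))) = 43/148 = 0.29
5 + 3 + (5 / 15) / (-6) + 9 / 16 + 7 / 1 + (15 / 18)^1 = 2353 / 144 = 16.34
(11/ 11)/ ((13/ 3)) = 3/ 13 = 0.23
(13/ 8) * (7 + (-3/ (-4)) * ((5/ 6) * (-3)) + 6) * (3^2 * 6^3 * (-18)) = -2530359/ 4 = -632589.75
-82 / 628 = -41 / 314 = -0.13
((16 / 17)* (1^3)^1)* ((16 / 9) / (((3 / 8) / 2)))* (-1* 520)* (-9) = 2129920 / 51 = 41763.14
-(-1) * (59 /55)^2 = 3481 /3025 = 1.15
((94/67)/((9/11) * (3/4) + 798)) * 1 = 4136/2354313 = 0.00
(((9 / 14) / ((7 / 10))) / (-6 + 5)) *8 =-7.35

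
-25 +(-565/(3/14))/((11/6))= -16095/11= -1463.18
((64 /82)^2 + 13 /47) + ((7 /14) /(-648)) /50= 4534689793 /5119653600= 0.89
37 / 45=0.82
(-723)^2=522729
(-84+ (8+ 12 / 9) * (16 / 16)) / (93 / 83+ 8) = -18592 / 2271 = -8.19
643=643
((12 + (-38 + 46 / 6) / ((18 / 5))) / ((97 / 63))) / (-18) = -1351 / 10476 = -0.13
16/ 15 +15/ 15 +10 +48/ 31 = 6331/ 465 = 13.62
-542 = -542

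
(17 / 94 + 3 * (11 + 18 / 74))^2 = 13910079481 / 12096484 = 1149.93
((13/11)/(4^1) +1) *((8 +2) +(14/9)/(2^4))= 13.08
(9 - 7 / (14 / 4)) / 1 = 7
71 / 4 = 17.75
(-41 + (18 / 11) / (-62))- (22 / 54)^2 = -41.19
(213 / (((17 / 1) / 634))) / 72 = 22507 / 204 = 110.33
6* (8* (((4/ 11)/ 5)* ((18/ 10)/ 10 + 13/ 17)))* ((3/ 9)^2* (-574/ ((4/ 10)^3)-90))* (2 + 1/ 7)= -4232248/ 595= -7113.02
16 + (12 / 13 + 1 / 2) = 453 / 26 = 17.42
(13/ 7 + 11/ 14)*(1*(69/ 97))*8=15.04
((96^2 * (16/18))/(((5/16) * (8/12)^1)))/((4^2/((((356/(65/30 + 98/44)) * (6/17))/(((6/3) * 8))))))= 54134784/12325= 4392.27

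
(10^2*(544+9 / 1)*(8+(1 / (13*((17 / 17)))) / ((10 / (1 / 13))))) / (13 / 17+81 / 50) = 63555460500 / 342563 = 185529.26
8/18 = 4/9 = 0.44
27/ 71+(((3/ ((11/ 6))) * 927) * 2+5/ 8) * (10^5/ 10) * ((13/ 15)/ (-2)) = -30808700734/ 2343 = -13149253.41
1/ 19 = 0.05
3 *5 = 15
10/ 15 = 2/ 3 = 0.67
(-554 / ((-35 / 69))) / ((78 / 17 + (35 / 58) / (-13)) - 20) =-489980868 / 6935005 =-70.65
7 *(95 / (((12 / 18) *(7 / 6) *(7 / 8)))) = 6840 / 7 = 977.14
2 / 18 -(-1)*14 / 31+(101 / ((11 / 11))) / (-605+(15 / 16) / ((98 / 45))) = 0.40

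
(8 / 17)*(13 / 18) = 52 / 153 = 0.34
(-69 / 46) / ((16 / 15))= -45 / 32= -1.41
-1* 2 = -2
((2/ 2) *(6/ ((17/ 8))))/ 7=48/ 119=0.40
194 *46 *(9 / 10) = 40158 / 5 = 8031.60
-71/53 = -1.34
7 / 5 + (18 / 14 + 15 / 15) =129 / 35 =3.69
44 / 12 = 3.67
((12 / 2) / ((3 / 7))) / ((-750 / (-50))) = 14 / 15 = 0.93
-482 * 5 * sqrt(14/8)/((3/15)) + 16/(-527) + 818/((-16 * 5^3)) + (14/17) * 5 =1938457/527000- 6025 * sqrt(7) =-15936.97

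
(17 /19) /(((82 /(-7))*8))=-119 /12464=-0.01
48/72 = 2/3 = 0.67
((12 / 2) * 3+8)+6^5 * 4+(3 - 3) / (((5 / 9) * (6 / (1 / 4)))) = 31130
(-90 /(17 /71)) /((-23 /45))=287550 /391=735.42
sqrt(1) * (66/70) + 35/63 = 1.50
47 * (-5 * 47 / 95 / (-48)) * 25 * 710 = 19604875 / 456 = 42993.15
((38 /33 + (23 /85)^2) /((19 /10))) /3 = 584014 /2718045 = 0.21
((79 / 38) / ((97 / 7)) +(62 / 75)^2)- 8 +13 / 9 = -118641641 / 20733750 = -5.72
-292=-292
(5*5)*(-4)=-100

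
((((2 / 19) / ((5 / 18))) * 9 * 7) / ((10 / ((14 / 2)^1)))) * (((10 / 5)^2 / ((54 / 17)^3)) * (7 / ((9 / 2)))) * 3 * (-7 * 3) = -23592226 / 115425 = -204.39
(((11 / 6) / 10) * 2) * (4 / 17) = 22 / 255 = 0.09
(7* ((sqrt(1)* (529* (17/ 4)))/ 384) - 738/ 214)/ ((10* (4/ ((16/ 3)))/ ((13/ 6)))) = 80196649/ 7395840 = 10.84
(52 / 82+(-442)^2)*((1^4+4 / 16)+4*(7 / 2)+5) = 324402975 / 82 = 3956133.84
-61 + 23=-38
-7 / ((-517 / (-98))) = -686 / 517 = -1.33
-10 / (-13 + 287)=-5 / 137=-0.04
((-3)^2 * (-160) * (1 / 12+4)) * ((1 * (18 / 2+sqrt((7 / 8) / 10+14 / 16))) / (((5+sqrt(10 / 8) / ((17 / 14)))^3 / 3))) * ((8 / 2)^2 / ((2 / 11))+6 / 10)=-29223591403293 / 212542745 - 3247065711477 * sqrt(385) / 4250854900+920465863821 * sqrt(77) / 1062713725+33136771097556 * sqrt(5) / 1062713725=-75159.32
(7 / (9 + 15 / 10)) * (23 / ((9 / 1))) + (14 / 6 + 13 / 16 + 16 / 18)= 2479 / 432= 5.74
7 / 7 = 1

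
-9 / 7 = -1.29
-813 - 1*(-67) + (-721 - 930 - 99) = -2496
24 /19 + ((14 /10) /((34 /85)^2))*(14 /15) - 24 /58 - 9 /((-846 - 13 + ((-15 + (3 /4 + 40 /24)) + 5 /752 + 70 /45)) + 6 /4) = 175411421929 /19433167206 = 9.03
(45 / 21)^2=225 / 49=4.59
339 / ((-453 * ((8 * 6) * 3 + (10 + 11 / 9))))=-1017 / 210947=-0.00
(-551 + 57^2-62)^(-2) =1 / 6948496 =0.00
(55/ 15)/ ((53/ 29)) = 319/ 159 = 2.01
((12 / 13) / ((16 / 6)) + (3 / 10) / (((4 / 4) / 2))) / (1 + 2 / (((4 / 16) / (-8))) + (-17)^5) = -123 / 184589600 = -0.00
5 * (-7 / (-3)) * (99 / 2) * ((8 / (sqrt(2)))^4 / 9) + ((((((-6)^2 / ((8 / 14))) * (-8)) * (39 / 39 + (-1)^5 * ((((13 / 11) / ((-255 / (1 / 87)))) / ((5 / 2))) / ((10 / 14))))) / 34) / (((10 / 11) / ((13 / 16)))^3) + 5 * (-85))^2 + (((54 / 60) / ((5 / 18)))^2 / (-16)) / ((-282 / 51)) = 41449438419391224085348900841029 / 162267196637184000000000000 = 255439.42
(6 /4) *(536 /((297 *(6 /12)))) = 536 /99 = 5.41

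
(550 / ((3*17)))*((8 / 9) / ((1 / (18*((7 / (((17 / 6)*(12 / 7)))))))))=215600 / 867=248.67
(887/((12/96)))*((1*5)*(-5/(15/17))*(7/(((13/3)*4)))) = -1055530/13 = -81194.62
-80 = -80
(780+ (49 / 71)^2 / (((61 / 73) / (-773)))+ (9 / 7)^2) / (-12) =-1284695095 / 45202647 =-28.42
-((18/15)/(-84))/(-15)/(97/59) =-59/101850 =-0.00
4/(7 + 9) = 1/4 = 0.25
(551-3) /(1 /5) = 2740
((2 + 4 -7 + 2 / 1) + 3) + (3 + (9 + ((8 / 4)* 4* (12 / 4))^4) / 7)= 331834 / 7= 47404.86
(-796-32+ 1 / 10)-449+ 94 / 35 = -17839 / 14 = -1274.21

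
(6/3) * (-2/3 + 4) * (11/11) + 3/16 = 329/48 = 6.85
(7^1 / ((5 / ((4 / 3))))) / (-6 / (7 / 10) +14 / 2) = -196 / 165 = -1.19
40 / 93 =0.43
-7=-7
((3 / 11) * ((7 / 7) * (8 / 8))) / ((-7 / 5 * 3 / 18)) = -90 / 77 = -1.17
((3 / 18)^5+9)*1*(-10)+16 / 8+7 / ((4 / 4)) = -314933 / 3888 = -81.00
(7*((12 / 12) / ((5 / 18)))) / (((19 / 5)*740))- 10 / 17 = -69229 / 119510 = -0.58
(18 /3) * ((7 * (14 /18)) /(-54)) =-49 /81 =-0.60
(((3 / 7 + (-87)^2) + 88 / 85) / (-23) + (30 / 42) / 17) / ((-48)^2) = -4503851 / 31530240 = -0.14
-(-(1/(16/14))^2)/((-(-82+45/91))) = 4459/474688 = 0.01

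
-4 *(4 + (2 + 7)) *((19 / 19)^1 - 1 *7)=312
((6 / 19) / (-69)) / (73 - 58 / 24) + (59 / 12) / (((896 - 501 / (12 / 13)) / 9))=21826897 / 174335469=0.13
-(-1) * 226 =226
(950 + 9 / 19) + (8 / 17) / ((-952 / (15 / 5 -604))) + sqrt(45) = 3*sqrt(5) + 36544776 / 38437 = 957.48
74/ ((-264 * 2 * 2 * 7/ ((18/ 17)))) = -111/ 10472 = -0.01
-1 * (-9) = 9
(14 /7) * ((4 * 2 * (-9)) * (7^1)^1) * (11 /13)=-11088 /13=-852.92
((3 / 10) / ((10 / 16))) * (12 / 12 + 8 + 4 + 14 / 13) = 2196 / 325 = 6.76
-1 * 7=-7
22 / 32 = 11 / 16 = 0.69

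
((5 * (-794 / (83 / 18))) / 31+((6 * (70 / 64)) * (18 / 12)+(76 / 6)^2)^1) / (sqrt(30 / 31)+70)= 739250113 / 363030048 - 105607159 * sqrt(930) / 112539314880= 2.01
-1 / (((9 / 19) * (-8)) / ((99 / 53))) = 0.49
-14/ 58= -7/ 29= -0.24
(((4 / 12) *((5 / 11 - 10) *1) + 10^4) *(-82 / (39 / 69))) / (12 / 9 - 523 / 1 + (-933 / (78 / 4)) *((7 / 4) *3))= 54102780 / 28831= 1876.55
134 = 134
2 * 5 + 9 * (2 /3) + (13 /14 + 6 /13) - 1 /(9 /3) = 9313 /546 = 17.06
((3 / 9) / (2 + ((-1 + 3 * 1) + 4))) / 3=1 / 72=0.01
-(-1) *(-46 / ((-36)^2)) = -0.04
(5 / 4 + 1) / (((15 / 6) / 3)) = 27 / 10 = 2.70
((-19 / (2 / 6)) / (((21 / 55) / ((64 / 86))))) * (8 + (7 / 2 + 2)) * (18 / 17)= -8125920 / 5117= -1588.02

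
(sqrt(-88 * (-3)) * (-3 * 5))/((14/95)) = -1425 * sqrt(66)/7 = -1653.82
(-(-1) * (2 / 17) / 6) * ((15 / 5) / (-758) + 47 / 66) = 0.01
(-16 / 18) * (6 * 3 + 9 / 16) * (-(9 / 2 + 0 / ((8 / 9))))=297 / 4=74.25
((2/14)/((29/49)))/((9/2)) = 14/261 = 0.05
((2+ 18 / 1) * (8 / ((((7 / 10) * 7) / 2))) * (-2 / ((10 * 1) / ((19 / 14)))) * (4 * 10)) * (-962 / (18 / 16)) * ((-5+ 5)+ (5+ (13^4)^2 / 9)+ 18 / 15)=1526776538967080960 / 27783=54953624121480.08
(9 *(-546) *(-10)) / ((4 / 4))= 49140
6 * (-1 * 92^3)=-4672128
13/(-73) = -13/73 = -0.18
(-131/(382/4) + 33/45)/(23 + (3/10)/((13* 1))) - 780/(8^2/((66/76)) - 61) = -44163741986/718580391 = -61.46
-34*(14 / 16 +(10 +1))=-1615 / 4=-403.75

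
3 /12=1 /4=0.25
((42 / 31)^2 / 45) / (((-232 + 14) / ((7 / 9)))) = -686 / 4713705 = -0.00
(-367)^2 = 134689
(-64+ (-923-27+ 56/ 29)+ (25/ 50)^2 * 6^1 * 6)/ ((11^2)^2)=-29089/ 424589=-0.07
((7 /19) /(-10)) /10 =-7 /1900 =-0.00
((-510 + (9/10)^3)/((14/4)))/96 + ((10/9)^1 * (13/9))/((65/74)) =403669/1296000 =0.31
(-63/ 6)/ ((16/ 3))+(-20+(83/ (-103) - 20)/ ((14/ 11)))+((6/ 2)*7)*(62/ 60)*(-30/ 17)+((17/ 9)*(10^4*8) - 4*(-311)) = 537545544313/ 3530016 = 152278.50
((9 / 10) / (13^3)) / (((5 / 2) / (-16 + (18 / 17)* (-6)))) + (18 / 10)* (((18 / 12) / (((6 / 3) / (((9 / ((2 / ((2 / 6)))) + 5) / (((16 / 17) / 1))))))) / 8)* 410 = 45686253807 / 95613440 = 477.82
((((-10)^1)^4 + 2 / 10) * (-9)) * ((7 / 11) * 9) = -28350567 / 55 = -515464.85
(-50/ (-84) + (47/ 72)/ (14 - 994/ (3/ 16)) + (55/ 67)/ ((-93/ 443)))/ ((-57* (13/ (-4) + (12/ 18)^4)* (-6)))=7863811377/ 2476306091336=0.00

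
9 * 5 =45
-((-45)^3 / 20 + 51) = 18021 / 4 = 4505.25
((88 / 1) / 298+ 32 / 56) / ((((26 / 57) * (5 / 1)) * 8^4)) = 6441 / 69422080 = 0.00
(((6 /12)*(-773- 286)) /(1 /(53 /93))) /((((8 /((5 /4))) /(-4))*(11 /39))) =3648255 /5456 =668.67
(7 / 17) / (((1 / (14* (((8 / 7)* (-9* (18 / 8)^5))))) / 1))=-3720087 / 1088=-3419.20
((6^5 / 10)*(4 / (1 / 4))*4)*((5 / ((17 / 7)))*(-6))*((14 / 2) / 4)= -18289152 / 17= -1075832.47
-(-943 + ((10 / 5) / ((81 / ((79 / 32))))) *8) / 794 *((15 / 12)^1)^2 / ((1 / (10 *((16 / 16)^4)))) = 19085875 / 1029024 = 18.55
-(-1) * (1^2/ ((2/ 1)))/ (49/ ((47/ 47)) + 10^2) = 1/ 298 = 0.00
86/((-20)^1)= -4.30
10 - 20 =-10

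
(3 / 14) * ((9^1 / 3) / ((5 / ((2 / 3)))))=3 / 35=0.09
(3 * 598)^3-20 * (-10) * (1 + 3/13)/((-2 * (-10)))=75060364552/13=5773874196.31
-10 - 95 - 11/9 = -956/9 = -106.22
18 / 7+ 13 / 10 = 271 / 70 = 3.87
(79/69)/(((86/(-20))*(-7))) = 0.04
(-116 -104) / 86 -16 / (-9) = -302 / 387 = -0.78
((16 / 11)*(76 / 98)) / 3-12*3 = -57604 / 1617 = -35.62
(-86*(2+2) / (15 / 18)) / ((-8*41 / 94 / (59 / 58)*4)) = 30.09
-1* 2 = -2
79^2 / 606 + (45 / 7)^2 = 1532959 / 29694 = 51.63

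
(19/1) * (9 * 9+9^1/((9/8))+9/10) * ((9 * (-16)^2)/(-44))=-4919328/55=-89442.33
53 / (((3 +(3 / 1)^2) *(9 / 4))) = 1.96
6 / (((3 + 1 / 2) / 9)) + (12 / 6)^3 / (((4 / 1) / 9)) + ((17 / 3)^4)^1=603601 / 567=1064.55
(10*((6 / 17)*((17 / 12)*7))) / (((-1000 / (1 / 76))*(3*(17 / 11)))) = -0.00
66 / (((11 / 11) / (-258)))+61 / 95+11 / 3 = -4851752 / 285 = -17023.69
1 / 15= 0.07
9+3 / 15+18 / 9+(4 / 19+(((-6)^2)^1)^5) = 5744287804 / 95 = 60466187.41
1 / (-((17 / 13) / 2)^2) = -676 / 289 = -2.34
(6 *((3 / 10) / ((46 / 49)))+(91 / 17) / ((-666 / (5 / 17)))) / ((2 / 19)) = 201343912 / 11067255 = 18.19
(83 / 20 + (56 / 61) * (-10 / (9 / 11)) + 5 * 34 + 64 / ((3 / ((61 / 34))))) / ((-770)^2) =37556759 / 110670714000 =0.00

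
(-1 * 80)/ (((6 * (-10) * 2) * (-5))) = -2/ 15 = -0.13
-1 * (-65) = 65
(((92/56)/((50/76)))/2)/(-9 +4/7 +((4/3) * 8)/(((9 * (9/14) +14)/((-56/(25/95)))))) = -363147/35818490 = -0.01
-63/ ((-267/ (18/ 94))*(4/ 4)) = 189/ 4183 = 0.05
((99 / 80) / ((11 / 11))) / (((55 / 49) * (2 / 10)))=441 / 80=5.51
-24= -24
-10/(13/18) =-13.85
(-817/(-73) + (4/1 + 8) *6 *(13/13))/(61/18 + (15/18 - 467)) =-54657/304045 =-0.18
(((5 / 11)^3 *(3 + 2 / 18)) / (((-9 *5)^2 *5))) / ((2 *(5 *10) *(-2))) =-7 / 48514950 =-0.00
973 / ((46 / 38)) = 18487 / 23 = 803.78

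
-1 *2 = -2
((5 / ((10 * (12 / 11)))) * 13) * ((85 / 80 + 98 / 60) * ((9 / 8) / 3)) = 6.02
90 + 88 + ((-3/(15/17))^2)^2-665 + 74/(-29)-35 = -7085391/18125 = -390.92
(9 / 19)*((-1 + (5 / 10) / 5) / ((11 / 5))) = -81 / 418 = -0.19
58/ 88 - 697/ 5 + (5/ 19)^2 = -11013303/ 79420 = -138.67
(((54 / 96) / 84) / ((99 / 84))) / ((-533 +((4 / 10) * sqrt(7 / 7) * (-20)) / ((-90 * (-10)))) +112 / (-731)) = -164475 / 15433763312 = -0.00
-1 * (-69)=69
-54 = -54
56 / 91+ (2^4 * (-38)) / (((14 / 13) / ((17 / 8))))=-109118 / 91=-1199.10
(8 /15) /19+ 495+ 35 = 151058 /285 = 530.03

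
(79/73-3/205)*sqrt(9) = 47928/14965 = 3.20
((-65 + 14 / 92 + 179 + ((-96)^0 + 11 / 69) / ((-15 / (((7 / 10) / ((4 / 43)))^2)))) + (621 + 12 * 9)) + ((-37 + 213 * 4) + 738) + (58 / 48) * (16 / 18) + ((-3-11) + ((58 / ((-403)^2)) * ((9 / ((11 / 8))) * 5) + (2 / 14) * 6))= 1848068025486071 / 776591115300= 2379.72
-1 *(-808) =808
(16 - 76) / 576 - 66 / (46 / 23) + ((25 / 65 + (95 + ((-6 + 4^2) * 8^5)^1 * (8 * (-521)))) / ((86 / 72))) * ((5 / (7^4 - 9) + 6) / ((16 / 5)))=-17206337890965349 / 8022768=-2144688453.03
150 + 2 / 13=1952 / 13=150.15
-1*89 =-89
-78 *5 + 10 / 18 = -3505 / 9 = -389.44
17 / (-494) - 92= -45465 / 494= -92.03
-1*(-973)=973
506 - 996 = -490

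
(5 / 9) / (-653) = -0.00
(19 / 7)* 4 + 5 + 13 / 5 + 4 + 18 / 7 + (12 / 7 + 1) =971 / 35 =27.74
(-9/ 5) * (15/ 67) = -27/ 67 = -0.40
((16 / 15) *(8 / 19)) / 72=16 / 2565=0.01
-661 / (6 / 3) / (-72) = 4.59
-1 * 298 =-298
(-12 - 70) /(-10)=41 /5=8.20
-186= -186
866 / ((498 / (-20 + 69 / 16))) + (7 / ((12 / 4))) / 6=-321401 / 11952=-26.89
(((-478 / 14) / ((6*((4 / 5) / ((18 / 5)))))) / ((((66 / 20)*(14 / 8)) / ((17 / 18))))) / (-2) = 20315 / 9702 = 2.09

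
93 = 93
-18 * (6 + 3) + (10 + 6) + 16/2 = -138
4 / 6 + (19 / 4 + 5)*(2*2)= 119 / 3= 39.67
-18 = -18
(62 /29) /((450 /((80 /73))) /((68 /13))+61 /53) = 1787584 /66599921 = 0.03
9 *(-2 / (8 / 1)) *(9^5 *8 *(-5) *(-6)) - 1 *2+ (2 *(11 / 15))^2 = -7174453466 / 225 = -31886459.85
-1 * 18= -18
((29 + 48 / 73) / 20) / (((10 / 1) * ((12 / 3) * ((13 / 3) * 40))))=1299 / 6073600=0.00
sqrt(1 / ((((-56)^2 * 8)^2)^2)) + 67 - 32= 22029271041 / 629407744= 35.00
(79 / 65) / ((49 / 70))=1.74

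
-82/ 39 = -2.10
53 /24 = 2.21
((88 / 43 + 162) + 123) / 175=12343 / 7525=1.64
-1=-1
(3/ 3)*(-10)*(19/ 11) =-190/ 11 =-17.27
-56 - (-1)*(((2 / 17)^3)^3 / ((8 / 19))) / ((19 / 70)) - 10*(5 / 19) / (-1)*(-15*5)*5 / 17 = -256972952526438 / 2253169653443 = -114.05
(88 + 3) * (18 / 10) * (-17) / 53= -13923 / 265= -52.54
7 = 7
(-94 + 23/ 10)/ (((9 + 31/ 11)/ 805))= -1624007/ 260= -6246.18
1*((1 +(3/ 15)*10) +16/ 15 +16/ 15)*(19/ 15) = 1463/ 225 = 6.50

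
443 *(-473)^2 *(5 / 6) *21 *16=27751345160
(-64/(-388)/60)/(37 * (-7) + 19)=-0.00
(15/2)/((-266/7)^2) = 15/2888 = 0.01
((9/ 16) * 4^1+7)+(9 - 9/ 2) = 55/ 4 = 13.75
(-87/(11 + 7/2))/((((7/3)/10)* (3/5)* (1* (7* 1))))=-300/49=-6.12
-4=-4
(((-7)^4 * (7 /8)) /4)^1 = 16807 /32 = 525.22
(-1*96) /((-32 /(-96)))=-288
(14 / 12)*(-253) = -1771 / 6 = -295.17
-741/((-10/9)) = 6669/10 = 666.90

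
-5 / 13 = -0.38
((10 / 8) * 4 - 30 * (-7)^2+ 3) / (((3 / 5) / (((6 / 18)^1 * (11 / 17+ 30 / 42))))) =-7740 / 7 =-1105.71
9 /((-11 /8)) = -72 /11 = -6.55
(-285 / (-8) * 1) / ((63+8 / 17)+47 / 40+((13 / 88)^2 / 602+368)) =742988400 / 9023176991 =0.08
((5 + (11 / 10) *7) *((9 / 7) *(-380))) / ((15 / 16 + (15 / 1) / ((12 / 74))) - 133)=231648 / 1477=156.84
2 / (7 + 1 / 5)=5 / 18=0.28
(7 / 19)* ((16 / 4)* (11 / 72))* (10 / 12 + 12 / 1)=5929 / 2052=2.89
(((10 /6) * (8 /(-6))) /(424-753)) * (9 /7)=20 /2303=0.01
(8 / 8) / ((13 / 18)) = 18 / 13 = 1.38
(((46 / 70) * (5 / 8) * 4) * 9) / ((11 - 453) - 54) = -207 / 6944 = -0.03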